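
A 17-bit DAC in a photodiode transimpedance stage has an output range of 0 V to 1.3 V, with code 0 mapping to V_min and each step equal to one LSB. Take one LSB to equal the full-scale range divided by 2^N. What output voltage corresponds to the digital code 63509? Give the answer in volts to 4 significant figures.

V_FS = 1.3 V. LSB = 1.3 V / 2^17.
Output = V_min + (63509/131072) × range = 0 + 0.484535 × 1.3 V
      = 0 + 0.629896 = 0.629896 V.

0.6299 V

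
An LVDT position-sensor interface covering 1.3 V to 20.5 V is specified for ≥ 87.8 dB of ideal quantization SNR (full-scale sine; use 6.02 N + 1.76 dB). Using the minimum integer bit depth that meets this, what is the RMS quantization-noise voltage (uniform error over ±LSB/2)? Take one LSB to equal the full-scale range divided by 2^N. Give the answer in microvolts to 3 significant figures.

169 µV

Range = 20.5 − (1.3) = 19.2 V.
Required N = ⌈(87.8 − 1.76)/6.02⌉ = ⌈14.292⌉ = 15.
LSB = 19.2 V ÷ 2^15 = 19.2/32768 V = 0.58594 mV.
V_rms = LSB/√12 = 169 µV.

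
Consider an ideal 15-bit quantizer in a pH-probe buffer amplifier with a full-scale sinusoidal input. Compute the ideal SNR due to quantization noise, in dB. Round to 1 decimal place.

For an ideal N-bit converter with full-scale sine input, SNR = 6.02 N + 1.76 dB. SNR = 6.02 × 15 + 1.76 = 90.30 + 1.76 = 92.06 dB.

92.1 dB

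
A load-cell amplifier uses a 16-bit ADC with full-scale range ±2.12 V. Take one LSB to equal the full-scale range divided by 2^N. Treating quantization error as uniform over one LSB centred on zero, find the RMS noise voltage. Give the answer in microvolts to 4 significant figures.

18.68 µV

The full-scale span is 2.12 − (-2.12) = 4.24 V.
One LSB is 4.24 V / 65536 = 64.6973 µV.
RMS of a uniform error over width LSB is LSB/√12 = 18.68 µV.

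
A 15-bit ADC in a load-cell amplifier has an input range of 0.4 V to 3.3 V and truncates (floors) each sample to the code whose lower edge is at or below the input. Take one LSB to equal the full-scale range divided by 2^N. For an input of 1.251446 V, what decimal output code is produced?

9620

Range = 3.3 − (0.4) = 2.9 V. LSB = 2.9 V / 2^15 ≈ 88.50 µV.
V_in − V_min = 1.251446 − (0.4) = 0.851446 V.
Divide by LSB: 0.851446 × 32768/2.9 = 9620.7526.
Truncating gives code 9620.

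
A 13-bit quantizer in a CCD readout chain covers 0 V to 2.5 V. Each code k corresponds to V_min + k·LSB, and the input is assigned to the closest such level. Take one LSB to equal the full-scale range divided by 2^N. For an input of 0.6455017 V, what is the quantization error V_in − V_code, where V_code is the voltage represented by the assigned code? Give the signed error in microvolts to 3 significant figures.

Span = 2.5 V. LSB = 2.5 V / 2^13 ≈ 305.2 µV.
(0.6455017 − (0)) / LSB = 0.6455017 × 8192/2.5 = 2115.1800. Nearest integer: k = 2115.
V_code = 0 + (2115/8192) × 2.5 = 0.6454467773 V.
V_in − V_code = 0.6455017 − (0.6454467773) = +54.9 µV.

+54.9 µV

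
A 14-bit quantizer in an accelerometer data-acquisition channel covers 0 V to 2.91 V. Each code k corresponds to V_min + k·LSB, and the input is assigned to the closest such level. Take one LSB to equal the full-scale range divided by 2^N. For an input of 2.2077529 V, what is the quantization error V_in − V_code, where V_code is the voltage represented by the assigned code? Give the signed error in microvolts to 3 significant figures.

Range is 2.91 V. LSB = 2.91 V / 2^14 ≈ 177.6 µV.
(V_in − V_min)/LSB = (2.2077529 − (0)) × 16384/2.91 = 12430.1799 → nearest code k = 12430.
V_code = 0 + (12430/16384) × 2.91 = 2.2077209473 V.
Error = V_in − V_code = 2.2077529 − (2.2077209473) = +32.0 µV.

+32.0 µV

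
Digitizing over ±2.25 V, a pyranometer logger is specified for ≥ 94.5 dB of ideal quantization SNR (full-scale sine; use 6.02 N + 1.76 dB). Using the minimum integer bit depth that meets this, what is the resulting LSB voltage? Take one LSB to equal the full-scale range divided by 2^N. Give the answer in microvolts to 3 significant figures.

68.7 µV

Range = 2.25 − (-2.25) = 4.5 V.
N ≥ (94.5 − 1.76)/6.02 = 15.405 → N_min = 16.
One LSB is 4.5 V / 65536 = 68.7 µV.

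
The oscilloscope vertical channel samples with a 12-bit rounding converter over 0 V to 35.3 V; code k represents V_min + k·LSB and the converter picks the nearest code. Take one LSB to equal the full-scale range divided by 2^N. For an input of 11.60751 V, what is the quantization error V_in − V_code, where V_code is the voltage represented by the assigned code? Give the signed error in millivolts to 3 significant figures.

−1.16 mV

V_FS = 35.3 V. LSB = 35.3 V / 2^12 ≈ 8.618 mV.
Position in LSBs: (11.60751 − (0)) × 4096/35.3 = 1346.8657; rounding gives k = 1347.
Reconstructed level: 0 + 1347 × 35.3/4096 V = 11.60866699 V.
e = 11.60751 − (11.60866699) = −1.16 mV.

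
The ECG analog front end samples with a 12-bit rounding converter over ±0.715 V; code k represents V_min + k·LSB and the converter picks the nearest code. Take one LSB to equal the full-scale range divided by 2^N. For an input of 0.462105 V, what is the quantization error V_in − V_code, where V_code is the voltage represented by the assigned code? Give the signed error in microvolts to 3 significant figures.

The full-scale span is 0.715 − (-0.715) = 1.43 V. LSB = 1.43 V / 2^12 ≈ 349.1 µV.
(0.462105 − (-0.715)) / LSB = 1.177105 × 4096/1.43 = 3371.6238. Nearest integer: k = 3372.
Reconstructed level: -0.715 + 3372 × 1.43/4096 V = 0.4622363281 V.
Error = V_in − V_code = 0.462105 − (0.4622363281) = −131 µV.

−131 µV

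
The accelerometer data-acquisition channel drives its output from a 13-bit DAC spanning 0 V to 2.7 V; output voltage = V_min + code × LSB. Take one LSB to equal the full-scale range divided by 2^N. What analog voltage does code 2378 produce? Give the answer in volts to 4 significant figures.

0.7838 V

Span = 2.7 V. LSB = 2.7 V / 2^13.
V_out = V_min + code × LSB = 0 V + 2378 × 2.7 V / 8192
      = 0 V + 0.783765 V = 0.783765 V.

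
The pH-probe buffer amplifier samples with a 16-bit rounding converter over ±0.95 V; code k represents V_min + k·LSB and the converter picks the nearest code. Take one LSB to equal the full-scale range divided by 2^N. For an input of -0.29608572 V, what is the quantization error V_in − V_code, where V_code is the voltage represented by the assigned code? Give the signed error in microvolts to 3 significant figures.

Span: 0.95 V − (-0.95 V) = 1.9 V. LSB = 1.9 V / 2^16 ≈ 28.99 µV.
Position in LSBs: (-0.29608572 − (-0.95)) × 65536/1.9 = 22555.2243; rounding gives k = 22555.
V_code = -0.95 + (22555/65536) × 1.9 = -0.29609222412 V.
e = -0.29608572 − (-0.29609222412) = +6.50 µV.

+6.50 µV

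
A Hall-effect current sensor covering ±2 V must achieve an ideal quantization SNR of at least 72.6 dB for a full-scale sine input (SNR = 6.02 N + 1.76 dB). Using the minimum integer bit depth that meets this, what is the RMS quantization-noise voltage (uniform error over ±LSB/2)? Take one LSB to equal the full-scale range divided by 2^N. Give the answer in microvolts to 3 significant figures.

The full-scale span is 2 − (-2) = 4 V.
Required N = ⌈(72.6 − 1.76)/6.02⌉ = ⌈11.767⌉ = 12.
LSB = 4 V ÷ 2^12 = 4/4096 V = 0.97656 mV.
V_rms = LSB/√12 = 282 µV.

282 µV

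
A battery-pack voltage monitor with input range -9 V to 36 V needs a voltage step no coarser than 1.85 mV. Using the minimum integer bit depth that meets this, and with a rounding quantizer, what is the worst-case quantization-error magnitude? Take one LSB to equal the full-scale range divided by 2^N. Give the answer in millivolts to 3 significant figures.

Range = 36 − (-9) = 45 V.
Required number of levels: 45/1.85 mV = 24324; smallest N with 2^N ≥ that is 15.
LSB = 45 V / 2^15 = 1.3733 mV.
Half an LSB is 0.687 mV.

0.687 mV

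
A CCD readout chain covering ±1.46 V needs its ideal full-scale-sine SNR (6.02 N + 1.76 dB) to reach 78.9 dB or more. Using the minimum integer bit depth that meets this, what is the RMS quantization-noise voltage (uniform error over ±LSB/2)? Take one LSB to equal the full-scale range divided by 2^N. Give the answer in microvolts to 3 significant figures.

Range = 1.46 − (-1.46) = 2.92 V.
N ≥ (78.9 − 1.76)/6.02 = 12.814 → N_min = 13.
LSB = 2.92 V / 2^13 = 356.45 µV.
V_rms = LSB/√12 = 103 µV.

103 µV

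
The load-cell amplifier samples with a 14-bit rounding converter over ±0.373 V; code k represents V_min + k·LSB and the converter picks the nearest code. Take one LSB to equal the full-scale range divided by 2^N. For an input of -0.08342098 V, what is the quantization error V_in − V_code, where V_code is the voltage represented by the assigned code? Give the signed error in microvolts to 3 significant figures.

Full-scale range = 0.373 V − (-0.373 V) = 0.746 V. LSB = 0.746 V / 2^14 ≈ 45.53 µV.
(-0.08342098 − (-0.373)) / LSB = 0.28957902 × 16384/0.746 = 6359.8695. Nearest integer: k = 6360.
V_code = -0.373 + (6360/16384) × 0.746 = -0.083415039063 V.
Error = V_in − V_code = -0.08342098 − (-0.083415039063) = −5.94 µV.

−5.94 µV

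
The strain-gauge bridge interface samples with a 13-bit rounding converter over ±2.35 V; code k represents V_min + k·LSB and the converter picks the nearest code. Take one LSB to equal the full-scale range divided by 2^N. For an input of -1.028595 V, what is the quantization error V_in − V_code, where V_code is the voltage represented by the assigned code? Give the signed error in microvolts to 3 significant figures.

+104 µV

Span: 2.35 V − (-2.35 V) = 4.7 V. LSB = 4.7 V / 2^13 ≈ 0.5737 mV.
Position in LSBs: (-1.028595 − (-2.35)) × 8192/4.7 = 2303.1808; rounding gives k = 2303.
Reconstructed level: -2.35 + 2303 × 4.7/8192 V = -1.028698730 V.
e = -1.028595 − (-1.028698730) = +104 µV.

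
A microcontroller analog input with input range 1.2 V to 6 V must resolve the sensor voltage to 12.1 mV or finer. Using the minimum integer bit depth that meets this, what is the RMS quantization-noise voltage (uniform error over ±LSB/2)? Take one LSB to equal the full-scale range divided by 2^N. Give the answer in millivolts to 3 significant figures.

2.71 mV

Full-scale range = 6 V − (1.2 V) = 4.8 V.
4.8 V / 12.1 mV = 396.7. Since 2^8 = 256 and 2^9 = 512, N = 9.
Step size = 4.8/512 V = 9.3750 mV.
V_rms = LSB/√12 = 2.71 mV.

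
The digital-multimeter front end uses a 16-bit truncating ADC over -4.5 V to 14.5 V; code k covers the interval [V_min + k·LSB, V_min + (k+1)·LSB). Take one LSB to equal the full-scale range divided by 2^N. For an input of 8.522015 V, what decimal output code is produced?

Span: 14.5 V − (-4.5 V) = 19 V. LSB = 19 V / 2^16 ≈ 289.9 µV.
V_in − V_min = 8.522015 − (-4.5) = 13.022015 V.
Divide by LSB: 13.022015 × 65536/19 = 44916.3566.
Truncating gives code 44916.

44916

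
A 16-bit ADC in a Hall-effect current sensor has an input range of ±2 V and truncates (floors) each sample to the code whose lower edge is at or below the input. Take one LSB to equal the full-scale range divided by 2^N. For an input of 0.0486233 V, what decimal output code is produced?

Range = 2 − (-2) = 4 V. LSB = 4 V / 2^16 ≈ 61.04 µV.
code = ⌊(V_in − V_min)/LSB⌋ = ⌊(V_in − V_min) × 2^16 / range⌋
     = ⌊(0.0486233 − (-2)) × 65536 / 4⌋ = ⌊2.0486233 × 65536/4⌋
     = ⌊33564.644⌋ = 33564.

33564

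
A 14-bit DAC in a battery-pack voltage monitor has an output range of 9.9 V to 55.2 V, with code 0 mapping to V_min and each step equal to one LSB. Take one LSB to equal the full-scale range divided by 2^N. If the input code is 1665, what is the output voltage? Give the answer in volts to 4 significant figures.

14.50 V

Span: 55.2 V − (9.9 V) = 45.3 V. LSB = 45.3 V / 2^14.
Output = V_min + (1665/16384) × range = 9.9 + 0.101624 × 45.3 V
      = 9.9 V + 4.60355 V = 14.5035 V.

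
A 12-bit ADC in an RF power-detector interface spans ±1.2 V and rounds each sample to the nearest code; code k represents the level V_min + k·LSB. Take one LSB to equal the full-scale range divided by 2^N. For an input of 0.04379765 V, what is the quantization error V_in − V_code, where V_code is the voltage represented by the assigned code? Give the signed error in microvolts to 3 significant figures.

Full-scale range = 1.2 V − (-1.2 V) = 2.4 V. LSB = 2.4 V / 2^12 ≈ 0.5859 mV.
(0.04379765 − (-1.2)) / LSB = 1.24379765 × 4096/2.4 = 2122.7480. Nearest integer: k = 2123.
Reconstructed level: -1.2 + 2123 × 2.4/4096 V = 0.04394531250 V.
V_in − V_code = 0.04379765 − (0.04394531250) = −148 µV.

−148 µV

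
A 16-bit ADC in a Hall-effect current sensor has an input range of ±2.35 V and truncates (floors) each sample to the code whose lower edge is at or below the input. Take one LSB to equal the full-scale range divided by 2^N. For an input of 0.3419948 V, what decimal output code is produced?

Full-scale range = 2.35 V − (-2.35 V) = 4.7 V. LSB = 4.7 V / 2^16 ≈ 71.72 µV.
code = ⌊(V_in − V_min)/LSB⌋ = ⌊(V_in − V_min) × 2^16 / range⌋
     = ⌊(0.3419948 − (-2.35)) × 65536 / 4.7⌋ = ⌊2.6919948 × 65536/4.7⌋
     = ⌊37536.717⌋ = 37536.

37536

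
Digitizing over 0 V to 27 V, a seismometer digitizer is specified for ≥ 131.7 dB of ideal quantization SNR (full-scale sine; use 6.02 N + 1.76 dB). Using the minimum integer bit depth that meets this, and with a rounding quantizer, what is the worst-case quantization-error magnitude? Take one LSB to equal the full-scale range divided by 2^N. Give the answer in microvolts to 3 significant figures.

V_FS = 27 V.
Solving 6.02 N ≥ 131.7 − 1.76: N ≥ 21.585. Round up → N = 22.
Step size = 27/4194304 V = 6.4373 µV.
|e|_max = LSB/2 = 3.22 µV.

3.22 µV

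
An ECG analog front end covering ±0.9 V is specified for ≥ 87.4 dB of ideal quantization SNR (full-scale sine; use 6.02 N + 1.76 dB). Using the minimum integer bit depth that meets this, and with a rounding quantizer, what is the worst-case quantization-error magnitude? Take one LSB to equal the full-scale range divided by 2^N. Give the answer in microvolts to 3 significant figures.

27.5 µV

Range = 0.9 − (-0.9) = 1.8 V.
N ≥ (87.4 − 1.76)/6.02 = 14.226 → N_min = 15.
LSB = 1.8 V ÷ 2^15 = 1.8/32768 V = 54.932 µV.
Half an LSB is 27.5 µV.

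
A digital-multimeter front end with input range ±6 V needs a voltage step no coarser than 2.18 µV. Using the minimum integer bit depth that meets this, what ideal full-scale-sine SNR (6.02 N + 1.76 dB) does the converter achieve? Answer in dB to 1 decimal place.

Span: 6 V − (-6 V) = 12 V.
Levels needed ≥ 12/2.18 µV = 5.505e6. 2^23 = 8388608 suffices, so N_min = 23.
6.02(23) + 1.76 = 140.22 dB.

140.2 dB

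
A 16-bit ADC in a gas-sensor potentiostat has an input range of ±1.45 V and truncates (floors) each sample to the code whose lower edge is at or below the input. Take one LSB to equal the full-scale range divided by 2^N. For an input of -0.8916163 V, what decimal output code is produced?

12618

Range = 1.45 − (-1.45) = 2.9 V. LSB = 2.9 V / 2^16 ≈ 44.25 µV.
V_in − V_min = -0.8916163 − (-1.45) = 0.5583837 V.
Divide by LSB: 0.5583837 × 65536/2.9 = 12618.7014.
Truncating gives code 12618.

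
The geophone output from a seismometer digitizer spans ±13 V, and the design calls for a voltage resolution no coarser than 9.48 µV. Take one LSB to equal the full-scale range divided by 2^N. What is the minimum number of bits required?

22 bits

Range = 13 − (-13) = 26 V.
Levels needed ≥ 26/9.48 µV = 2.743e6. 2^22 = 4194304 suffices, so N_min = 22.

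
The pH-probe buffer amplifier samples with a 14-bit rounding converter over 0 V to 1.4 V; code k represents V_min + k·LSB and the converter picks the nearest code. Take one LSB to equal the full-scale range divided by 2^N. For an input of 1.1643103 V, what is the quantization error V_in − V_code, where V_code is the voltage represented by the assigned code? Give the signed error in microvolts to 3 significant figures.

Range is 1.4 V. LSB = 1.4 V / 2^14 ≈ 85.45 µV.
(V_in − V_min)/LSB = (1.1643103 − (0)) × 16384/1.4 = 13625.7571 → nearest code k = 13626.
Reconstructed level: 0 + 13626 × 1.4/16384 V = 1.1643310547 V.
e = 1.1643103 − (1.1643310547) = −20.8 µV.

−20.8 µV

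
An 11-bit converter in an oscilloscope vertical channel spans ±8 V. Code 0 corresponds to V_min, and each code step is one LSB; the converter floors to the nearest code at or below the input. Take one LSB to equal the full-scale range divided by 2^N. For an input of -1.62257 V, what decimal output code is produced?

816

The full-scale span is 8 − (-8) = 16 V. LSB = 16 V / 2^11 ≈ 7.812 mV.
V_in − V_min = -1.62257 − (-8) = 6.37743 V.
Divide by LSB: 6.37743 × 2048/16 = 816.3110.
Truncating gives code 816.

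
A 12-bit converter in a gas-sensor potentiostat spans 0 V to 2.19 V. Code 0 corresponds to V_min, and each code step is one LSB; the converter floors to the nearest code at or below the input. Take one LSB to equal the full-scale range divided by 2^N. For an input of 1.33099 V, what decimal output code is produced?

2489

Full-scale range = 2.19 V. LSB = 2.19 V / 2^12 ≈ 0.5347 mV.
code = ⌊(V_in − V_min)/LSB⌋ = ⌊(V_in − V_min) × 2^12 / range⌋
     = ⌊(1.33099 − (0)) × 4096 / 2.19⌋ = ⌊1.33099 × 4096/2.19⌋
     = ⌊2489.377⌋ = 2489.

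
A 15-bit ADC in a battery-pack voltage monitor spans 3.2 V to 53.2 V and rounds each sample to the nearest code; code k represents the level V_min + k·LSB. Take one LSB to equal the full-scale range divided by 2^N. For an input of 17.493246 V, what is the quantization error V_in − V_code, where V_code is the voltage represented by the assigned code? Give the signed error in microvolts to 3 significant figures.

+338 µV

The full-scale span is 53.2 − (3.2) = 50 V. LSB = 50 V / 2^15 ≈ 1.526 mV.
(V_in − V_min)/LSB = (17.493246 − (3.2)) × 32768/50 = 9367.2217 → nearest code k = 9367.
Reconstructed level: 3.2 + 9367 × 50/32768 V = 17.492907715 V.
e = 17.493246 − (17.492907715) = +338 µV.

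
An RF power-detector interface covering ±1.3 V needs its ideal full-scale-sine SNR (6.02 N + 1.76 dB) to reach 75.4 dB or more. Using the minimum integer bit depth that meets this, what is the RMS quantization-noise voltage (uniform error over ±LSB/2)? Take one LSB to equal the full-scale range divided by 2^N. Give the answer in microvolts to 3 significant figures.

Span: 1.3 V − (-1.3 V) = 2.6 V.
N ≥ (75.4 − 1.76)/6.02 = 12.233 → N_min = 13.
LSB = 2.6 V ÷ 2^13 = 2.6/8192 V = 317.38 µV.
V_rms = LSB/√12 = 91.6 µV.

91.6 µV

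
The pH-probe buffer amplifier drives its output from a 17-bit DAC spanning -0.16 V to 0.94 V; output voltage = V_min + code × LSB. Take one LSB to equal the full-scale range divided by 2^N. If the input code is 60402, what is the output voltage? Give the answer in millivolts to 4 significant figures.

346.9 mV

The full-scale span is 0.94 − (-0.16) = 1.1 V. LSB = 1.1 V / 2^17.
V_out = -0.16 + 60402 × (1.1/131072) V
      = -0.16 V + 0.506914 V = 0.346914 V.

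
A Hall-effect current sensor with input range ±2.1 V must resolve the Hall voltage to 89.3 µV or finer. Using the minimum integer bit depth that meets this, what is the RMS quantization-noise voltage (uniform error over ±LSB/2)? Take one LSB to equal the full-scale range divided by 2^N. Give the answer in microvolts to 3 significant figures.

18.5 µV

Range = 2.1 − (-2.1) = 4.2 V.
4.2 V / 89.3 µV = 47030. Since 2^15 = 32768 and 2^16 = 65536, N = 16.
LSB = 4.2 V ÷ 2^16 = 4.2/65536 V = 64.087 µV.
V_rms = LSB/√12 = 18.5 µV.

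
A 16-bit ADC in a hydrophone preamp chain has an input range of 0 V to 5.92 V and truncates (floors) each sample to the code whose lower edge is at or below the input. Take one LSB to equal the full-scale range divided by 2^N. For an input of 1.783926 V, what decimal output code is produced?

Full-scale range = 5.92 V. LSB = 5.92 V / 2^16 ≈ 90.33 µV.
V_in − V_min = 1.783926 − (0) = 1.783926 V.
Divide by LSB: 1.783926 × 65536/5.92 = 19748.5430.
Truncating gives code 19748.

19748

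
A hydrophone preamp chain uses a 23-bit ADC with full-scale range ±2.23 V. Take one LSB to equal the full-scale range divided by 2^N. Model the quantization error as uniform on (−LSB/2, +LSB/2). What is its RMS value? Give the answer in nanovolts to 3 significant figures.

Span: 2.23 V − (-2.23 V) = 4.46 V.
One LSB is 4.46 V / 8388608 = 0.53167 µV.
RMS of a uniform error over width LSB is LSB/√12 = 153 nV.

153 nV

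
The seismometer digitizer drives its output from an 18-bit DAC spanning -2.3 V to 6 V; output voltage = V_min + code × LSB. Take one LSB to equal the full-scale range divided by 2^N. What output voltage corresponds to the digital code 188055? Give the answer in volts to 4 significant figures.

3.654 V

Range = 6 − (-2.3) = 8.3 V. LSB = 8.3 V / 2^18.
V_out = V_min + code × LSB = -2.3 V + 188055 × 8.3 V / 262144
      = -2.3 + 5.95420 = 3.65420 V.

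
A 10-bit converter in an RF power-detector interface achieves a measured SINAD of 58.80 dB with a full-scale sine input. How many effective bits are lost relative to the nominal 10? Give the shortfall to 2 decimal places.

0.52 bits

Effective bits = (58.80 − 1.76)/6.02 = 9.4751.
Shortfall = 10 − 9.4751 = 0.5249 bits.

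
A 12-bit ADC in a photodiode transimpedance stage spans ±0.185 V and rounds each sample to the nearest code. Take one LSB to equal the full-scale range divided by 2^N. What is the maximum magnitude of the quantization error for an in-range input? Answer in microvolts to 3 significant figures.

Range = 0.185 − (-0.185) = 0.37 V.
LSB = 0.37 V / 2^12 = 90.332 µV.
Worst-case error for round-to-nearest is half an LSB: 45.2 µV.

45.2 µV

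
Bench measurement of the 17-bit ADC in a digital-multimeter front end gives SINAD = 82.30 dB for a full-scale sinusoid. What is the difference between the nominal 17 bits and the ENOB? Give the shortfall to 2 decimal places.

3.62 bits

ENOB = (SINAD − 1.76)/6.02 = (82.30 − 1.76)/6.02 = 13.3787 bits.
Lost resolution: 17 − 13.3787 = 3.6213 bits.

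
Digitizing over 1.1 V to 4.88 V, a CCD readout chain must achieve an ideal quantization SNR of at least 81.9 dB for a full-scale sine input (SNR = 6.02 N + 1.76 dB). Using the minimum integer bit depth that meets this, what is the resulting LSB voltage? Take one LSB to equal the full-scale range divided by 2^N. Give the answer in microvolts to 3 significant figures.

The full-scale span is 4.88 − (1.1) = 3.78 V.
Solving 6.02 N ≥ 81.9 − 1.76: N ≥ 13.312. Round up → N = 14.
One LSB is 3.78 V / 16384 = 231 µV.

231 µV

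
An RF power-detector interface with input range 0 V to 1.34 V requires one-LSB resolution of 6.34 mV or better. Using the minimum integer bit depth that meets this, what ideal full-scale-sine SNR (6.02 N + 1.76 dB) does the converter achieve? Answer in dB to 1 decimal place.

V_FS = 1.34 V.
1.34 V / 6.34 mV = 211.4. Since 2^7 = 128 and 2^8 = 256, N = 8.
Ideal SNR at N = 8: 6.02·8 + 1.76 = 49.9 dB.

49.9 dB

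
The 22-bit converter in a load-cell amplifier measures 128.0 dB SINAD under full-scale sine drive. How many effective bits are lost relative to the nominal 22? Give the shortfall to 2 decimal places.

Effective bits = (128.0 − 1.76)/6.02 = 20.9701.
22 − 20.9701 = 1.03 bits below nominal.

1.03 bits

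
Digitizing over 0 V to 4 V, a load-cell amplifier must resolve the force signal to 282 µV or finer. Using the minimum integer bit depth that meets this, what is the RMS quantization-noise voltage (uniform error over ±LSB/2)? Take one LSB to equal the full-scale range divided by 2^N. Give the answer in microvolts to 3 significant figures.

Span = 4 V.
Levels needed ≥ 4/282 µV = 14180. 2^14 = 16384 suffices, so N_min = 14.
LSB = 4 V / 2^14 = 244.14 µV.
RMS noise = LSB/√12 = 70.5 µV.

70.5 µV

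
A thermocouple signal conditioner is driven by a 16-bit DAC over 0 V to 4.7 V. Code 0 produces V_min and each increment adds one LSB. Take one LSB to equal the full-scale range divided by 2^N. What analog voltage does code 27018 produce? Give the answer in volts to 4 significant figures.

V_FS = 4.7 V. LSB = 4.7 V / 2^16.
V_out = 0 + 27018 × (4.7/65536) V
      = 0 + 1.93763 = 1.93763 V.

1.938 V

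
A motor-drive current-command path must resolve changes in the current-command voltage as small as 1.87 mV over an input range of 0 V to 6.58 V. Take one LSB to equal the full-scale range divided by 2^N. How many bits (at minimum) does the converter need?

12 bits

Range is 6.58 V.
Required number of levels: 6.58/1.87 mV = 3518.7; smallest N with 2^N ≥ that is 12.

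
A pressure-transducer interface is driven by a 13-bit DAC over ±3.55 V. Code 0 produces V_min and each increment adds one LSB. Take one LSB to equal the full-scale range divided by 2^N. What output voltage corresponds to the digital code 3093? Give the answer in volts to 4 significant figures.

-0.8693 V

Range = 3.55 − (-3.55) = 7.1 V. LSB = 7.1 V / 2^13.
V_out = -3.55 + 3093 × (7.1/8192) V
      = -3.55 V + 2.68070 V = -0.869299 V.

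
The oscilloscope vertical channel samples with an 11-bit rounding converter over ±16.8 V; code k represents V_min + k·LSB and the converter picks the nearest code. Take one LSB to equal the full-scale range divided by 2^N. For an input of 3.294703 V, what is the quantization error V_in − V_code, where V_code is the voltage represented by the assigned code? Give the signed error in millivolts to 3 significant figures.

−2.95 mV

Span: 16.8 V − (-16.8 V) = 33.6 V. LSB = 33.6 V / 2^11 ≈ 16.41 mV.
(3.294703 − (-16.8)) / LSB = 20.094703 × 2048/33.6 = 1224.8200. Nearest integer: k = 1225.
V_code = V_min + k × range/2^11 = -16.8 + 1225 × 33.6/2048 = 3.297656250 V.
e = 3.294703 − (3.297656250) = −2.95 mV.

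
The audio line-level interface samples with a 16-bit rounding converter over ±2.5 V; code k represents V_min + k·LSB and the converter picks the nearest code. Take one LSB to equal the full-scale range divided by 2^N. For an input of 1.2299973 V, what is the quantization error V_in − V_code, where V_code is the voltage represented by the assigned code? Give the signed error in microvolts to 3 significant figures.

−13.7 µV

Full-scale range = 2.5 V − (-2.5 V) = 5 V. LSB = 5 V / 2^16 ≈ 76.29 µV.
(V_in − V_min)/LSB = (1.2299973 − (-2.5)) × 65536/5 = 48889.8206 → nearest code k = 48890.
V_code = V_min + k × range/2^16 = -2.5 + 48890 × 5/65536 = 1.2300109863 V.
V_in − V_code = 1.2299973 − (1.2300109863) = −13.7 µV.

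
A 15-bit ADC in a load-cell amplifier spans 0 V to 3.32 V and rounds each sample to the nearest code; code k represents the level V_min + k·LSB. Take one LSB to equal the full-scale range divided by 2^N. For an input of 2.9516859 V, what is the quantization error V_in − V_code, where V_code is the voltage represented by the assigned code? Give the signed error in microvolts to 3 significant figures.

−21.9 µV

Span = 3.32 V. LSB = 3.32 V / 2^15 ≈ 101.3 µV.
Position in LSBs: (2.9516859 − (0)) × 32768/3.32 = 29132.7842; rounding gives k = 29133.
V_code = 0 + (29133/32768) × 3.32 = 2.9517077637 V.
Error = V_in − V_code = 2.9516859 − (2.9517077637) = −21.9 µV.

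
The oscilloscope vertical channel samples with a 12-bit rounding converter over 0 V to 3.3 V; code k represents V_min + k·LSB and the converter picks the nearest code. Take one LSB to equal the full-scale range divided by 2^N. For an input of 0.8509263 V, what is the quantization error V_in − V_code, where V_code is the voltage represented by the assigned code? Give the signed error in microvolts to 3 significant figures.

Full-scale range = 3.3 V. LSB = 3.3 V / 2^12 ≈ 0.8057 mV.
(V_in − V_min)/LSB = (0.8509263 − (0)) × 4096/3.3 = 1056.1800 → nearest code k = 1056.
V_code = 0 + (1056/4096) × 3.3 = 0.8507812500 V.
V_in − V_code = 0.8509263 − (0.8507812500) = +145 µV.

+145 µV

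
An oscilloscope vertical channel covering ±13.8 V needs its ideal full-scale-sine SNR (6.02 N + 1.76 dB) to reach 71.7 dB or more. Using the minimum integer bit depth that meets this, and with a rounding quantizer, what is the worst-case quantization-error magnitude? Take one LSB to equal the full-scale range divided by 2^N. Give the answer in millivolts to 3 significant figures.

3.37 mV

Full-scale range = 13.8 V − (-13.8 V) = 27.6 V.
6.02 N + 1.76 ≥ 71.7 gives N ≥ 11.618, so the minimum integer is 12.
LSB = 27.6 V ÷ 2^12 = 27.6/4096 V = 6.7383 mV.
Max error for round-to-nearest is LSB/2 = 3.37 mV.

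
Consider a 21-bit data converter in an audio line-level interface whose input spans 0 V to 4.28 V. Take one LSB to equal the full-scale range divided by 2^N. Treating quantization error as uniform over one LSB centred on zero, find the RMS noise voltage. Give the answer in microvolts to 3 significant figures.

Span = 4.28 V.
One LSB is 4.28 V / 2097152 = 2.0409 µV.
V_rms = LSB/√12 = 2.0409 µV / √12 = 0.589 µV.

0.589 µV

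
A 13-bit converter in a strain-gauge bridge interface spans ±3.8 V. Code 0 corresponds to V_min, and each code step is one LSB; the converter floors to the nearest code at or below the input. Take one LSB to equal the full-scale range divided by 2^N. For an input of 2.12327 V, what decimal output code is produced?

Span: 3.8 V − (-3.8 V) = 7.6 V. LSB = 7.6 V / 2^13 ≈ 0.9277 mV.
V_in − V_min = 2.12327 − (-3.8) = 5.92327 V.
Divide by LSB: 5.92327 × 8192/7.6 = 6384.6616.
Truncating gives code 6384.

6384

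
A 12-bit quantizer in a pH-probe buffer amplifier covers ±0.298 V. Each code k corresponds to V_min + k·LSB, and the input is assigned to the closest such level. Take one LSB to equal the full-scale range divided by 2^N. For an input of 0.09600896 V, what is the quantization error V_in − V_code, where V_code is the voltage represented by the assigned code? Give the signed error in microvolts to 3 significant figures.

−26.2 µV

The full-scale span is 0.298 − (-0.298) = 0.596 V. LSB = 0.596 V / 2^12 ≈ 145.5 µV.
(V_in − V_min)/LSB = (0.09600896 − (-0.298)) × 4096/0.596 = 2707.8200 → nearest code k = 2708.
Reconstructed level: -0.298 + 2708 × 0.596/4096 V = 0.09603515625 V.
Error = V_in − V_code = 0.09600896 − (0.09603515625) = −26.2 µV.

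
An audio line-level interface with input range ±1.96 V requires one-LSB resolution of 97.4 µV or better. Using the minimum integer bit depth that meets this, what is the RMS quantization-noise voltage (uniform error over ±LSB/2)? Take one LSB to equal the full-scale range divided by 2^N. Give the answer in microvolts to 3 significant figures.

17.3 µV

The full-scale span is 1.96 − (-1.96) = 3.92 V.
3.92 V / 97.4 µV = 40250. Since 2^15 = 32768 and 2^16 = 65536, N = 16.
One LSB is 3.92 V / 65536 = 59.814 µV.
σ_q = LSB/√12 = 59.814 µV/3.4641 = 17.3 µV.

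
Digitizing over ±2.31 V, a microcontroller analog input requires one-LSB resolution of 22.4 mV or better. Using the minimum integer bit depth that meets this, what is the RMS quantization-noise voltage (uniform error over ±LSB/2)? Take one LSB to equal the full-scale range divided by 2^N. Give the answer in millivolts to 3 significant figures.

Range = 2.31 − (-2.31) = 4.62 V.
4.62 V / 22.4 mV = 206.2. Since 2^7 = 128 and 2^8 = 256, N = 8.
Step size = 4.62/256 V = 18.047 mV.
σ_q = LSB/√12 = 18.047 mV/3.4641 = 5.21 mV.

5.21 mV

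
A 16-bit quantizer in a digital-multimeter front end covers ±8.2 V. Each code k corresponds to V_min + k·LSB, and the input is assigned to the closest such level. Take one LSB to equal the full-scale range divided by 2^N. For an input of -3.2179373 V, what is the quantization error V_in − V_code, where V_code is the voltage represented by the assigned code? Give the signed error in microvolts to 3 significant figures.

Range = 8.2 − (-8.2) = 16.4 V. LSB = 16.4 V / 2^16 ≈ 250.2 µV.
(-3.2179373 − (-8.2)) / LSB = 4.9820627 × 65536/16.4 = 19908.8086. Nearest integer: k = 19909.
V_code = -8.2 + (19909/65536) × 16.4 = -3.2178894043 V.
e = -3.2179373 − (-3.2178894043) = −47.9 µV.

−47.9 µV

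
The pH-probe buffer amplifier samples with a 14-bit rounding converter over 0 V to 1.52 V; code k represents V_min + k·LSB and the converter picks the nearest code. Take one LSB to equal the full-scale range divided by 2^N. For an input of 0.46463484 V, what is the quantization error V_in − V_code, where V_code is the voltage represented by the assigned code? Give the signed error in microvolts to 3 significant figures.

+25.5 µV

Full-scale range = 1.52 V. LSB = 1.52 V / 2^14 ≈ 92.77 µV.
(V_in − V_min)/LSB = (0.46463484 − (0)) × 16384/1.52 = 5008.2745 → nearest code k = 5008.
V_code = V_min + k × range/2^14 = 0 + 5008 × 1.52/16384 = 0.46460937500 V.
e = 0.46463484 − (0.46460937500) = +25.5 µV.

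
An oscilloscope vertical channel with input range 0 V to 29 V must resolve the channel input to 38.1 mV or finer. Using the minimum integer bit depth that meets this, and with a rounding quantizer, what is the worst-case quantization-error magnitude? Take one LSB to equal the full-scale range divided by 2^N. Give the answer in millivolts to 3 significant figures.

Full-scale range = 29 V.
Required number of levels: 29/38.1 mV = 761.15; smallest N with 2^N ≥ that is 10.
LSB = 29 V ÷ 2^10 = 29/1024 V = 28.320 mV.
Half an LSB is 14.2 mV.

14.2 mV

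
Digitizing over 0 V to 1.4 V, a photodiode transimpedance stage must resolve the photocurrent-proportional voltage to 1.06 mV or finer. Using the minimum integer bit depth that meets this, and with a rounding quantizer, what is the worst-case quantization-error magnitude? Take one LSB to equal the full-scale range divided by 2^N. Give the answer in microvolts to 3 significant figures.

342 µV

Full-scale range = 1.4 V.
Levels needed ≥ 1.4/1.06 mV = 1321. 2^11 = 2048 suffices, so N_min = 11.
One LSB is 1.4 V / 2048 = 0.68359 mV.
Max error for round-to-nearest is LSB/2 = 342 µV.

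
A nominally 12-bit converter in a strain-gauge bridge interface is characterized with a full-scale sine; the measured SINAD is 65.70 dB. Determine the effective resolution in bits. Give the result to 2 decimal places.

ENOB = (65.70 − 1.76)/6.02 = 10.6213 bits.

10.62 bits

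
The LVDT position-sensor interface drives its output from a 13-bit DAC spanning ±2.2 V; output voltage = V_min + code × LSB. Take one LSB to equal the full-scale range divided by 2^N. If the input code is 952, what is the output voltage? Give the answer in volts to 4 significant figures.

-1.689 V

The full-scale span is 2.2 − (-2.2) = 4.4 V. LSB = 4.4 V / 2^13.
Output = V_min + (952/8192) × range = -2.2 + 0.116211 × 4.4 V
      = -2.2 + 0.511328 = -1.68867 V.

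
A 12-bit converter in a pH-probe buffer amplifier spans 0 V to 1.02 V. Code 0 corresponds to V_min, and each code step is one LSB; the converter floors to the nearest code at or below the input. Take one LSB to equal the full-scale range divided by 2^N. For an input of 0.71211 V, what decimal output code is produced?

V_FS = 1.02 V. LSB = 1.02 V / 2^12 ≈ 249.0 µV.
code = ⌊(V_in − V_min)/LSB⌋ = ⌊(V_in − V_min) × 2^12 / range⌋
     = ⌊(0.71211 − (0)) × 4096 / 1.02⌋ = ⌊0.71211 × 4096/1.02⌋
     = ⌊2859.610⌋ = 2859.

2859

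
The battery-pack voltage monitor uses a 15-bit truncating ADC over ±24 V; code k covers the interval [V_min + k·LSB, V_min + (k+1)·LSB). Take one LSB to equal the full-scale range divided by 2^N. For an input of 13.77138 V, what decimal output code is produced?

The full-scale span is 24 − (-24) = 48 V. LSB = 48 V / 2^15 ≈ 1.465 mV.
(V_in − V_min) × 2^15/range = (13.77138 − (-24)) × 32768/48 = 25785.262.
Floor → code = 25785.

25785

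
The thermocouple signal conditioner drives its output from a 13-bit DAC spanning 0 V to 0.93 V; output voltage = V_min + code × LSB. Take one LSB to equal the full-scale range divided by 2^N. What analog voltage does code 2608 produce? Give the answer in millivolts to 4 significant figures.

V_FS = 0.93 V. LSB = 0.93 V / 2^13.
Output = V_min + (2608/8192) × range = 0 + 0.318359 × 0.93 V
      = 0 V + 0.296074 V = 0.296074 V.

296.1 mV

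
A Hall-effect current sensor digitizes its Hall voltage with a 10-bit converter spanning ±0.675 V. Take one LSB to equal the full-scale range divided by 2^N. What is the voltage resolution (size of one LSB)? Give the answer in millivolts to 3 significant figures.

The full-scale span is 0.675 − (-0.675) = 1.35 V.
There are 2^10 = 1024 steps.
LSB = 1.35 V / 2^10 = 1.32 mV.

1.32 mV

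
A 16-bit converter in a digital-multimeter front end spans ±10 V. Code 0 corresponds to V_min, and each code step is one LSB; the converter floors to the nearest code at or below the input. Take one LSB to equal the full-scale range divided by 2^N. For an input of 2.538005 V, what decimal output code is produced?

The full-scale span is 10 − (-10) = 20 V. LSB = 20 V / 2^16 ≈ 305.2 µV.
(V_in − V_min) × 2^16/range = (2.538005 − (-10)) × 65536/20 = 41084.535.
Floor → code = 41084.

41084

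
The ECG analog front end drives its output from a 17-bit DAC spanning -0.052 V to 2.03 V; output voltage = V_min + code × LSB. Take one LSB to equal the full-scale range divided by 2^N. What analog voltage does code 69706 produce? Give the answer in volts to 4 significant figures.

1.055 V

The full-scale span is 2.03 − (-0.052) = 2.082 V. LSB = 2.082 V / 2^17.
Output = V_min + (69706/131072) × range = -0.052 + 0.531815 × 2.082 V
      = -0.052 + 1.10724 = 1.05524 V.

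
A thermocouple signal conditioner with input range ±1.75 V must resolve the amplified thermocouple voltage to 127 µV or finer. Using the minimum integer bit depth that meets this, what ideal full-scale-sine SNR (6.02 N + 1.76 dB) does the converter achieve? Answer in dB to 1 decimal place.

92.1 dB

Span: 1.75 V − (-1.75 V) = 3.5 V.
Need 2^N ≥ 3.5 V / 127 µV = 27560 → N_min = 15.
SNR = 6.02 × 15 + 1.76 = 92.06 dB.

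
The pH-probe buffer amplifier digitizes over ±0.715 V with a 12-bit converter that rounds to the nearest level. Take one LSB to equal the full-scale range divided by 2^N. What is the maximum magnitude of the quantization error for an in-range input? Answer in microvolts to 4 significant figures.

Range = 0.715 − (-0.715) = 1.43 V.
LSB = 1.43 V / 2^12 = 349.121 µV.
|e|_max = LSB/2 = 174.6 µV.

174.6 µV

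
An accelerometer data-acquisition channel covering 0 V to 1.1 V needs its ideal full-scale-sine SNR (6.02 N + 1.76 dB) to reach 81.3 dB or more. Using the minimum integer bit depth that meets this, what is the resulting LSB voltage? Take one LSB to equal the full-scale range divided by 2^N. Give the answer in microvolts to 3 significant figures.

67.1 µV

Span = 1.1 V.
Solving 6.02 N ≥ 81.3 − 1.76: N ≥ 13.213. Round up → N = 14.
LSB = 1.1 V ÷ 2^14 = 1.1/16384 V = 67.1 µV.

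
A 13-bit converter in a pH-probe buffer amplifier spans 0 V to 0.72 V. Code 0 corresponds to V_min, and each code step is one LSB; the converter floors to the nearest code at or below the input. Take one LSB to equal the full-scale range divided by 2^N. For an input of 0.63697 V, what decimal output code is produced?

Range is 0.72 V. LSB = 0.72 V / 2^13 ≈ 87.89 µV.
V_in − V_min = 0.63697 − (0) = 0.63697 V.
Divide by LSB: 0.63697 × 8192/0.72 = 7247.3031.
Truncating gives code 7247.

7247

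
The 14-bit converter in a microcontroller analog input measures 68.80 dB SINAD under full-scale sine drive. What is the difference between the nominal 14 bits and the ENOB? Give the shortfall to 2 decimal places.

2.86 bits

N_eff = (68.80 − 1.76)/6.02 = 11.1362 bits.
Shortfall = 14 − 11.1362 = 2.8638 bits.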